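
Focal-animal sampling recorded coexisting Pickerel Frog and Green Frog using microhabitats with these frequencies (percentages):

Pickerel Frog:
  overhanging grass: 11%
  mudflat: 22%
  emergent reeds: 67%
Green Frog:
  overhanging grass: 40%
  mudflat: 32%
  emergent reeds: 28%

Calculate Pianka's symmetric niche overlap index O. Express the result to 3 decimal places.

0.725

Convert percentages to proportions (divide by 100).
Σ p₁ᵢp₂ᵢ = 0.0440 + 0.0704 + 0.1876 = 0.3020
Σp_1ᵢ² = 0.11² + 0.22² + 0.67² = 0.0121 + 0.0484 + 0.4489 = 0.5094
Σp_2ᵢ² = 0.40² + 0.32² + 0.28² = 0.1600 + 0.1024 + 0.0784 = 0.3408
O = 0.3020 / √(0.5094 × 0.3408) = 0.3020 / 0.416658 = 0.72482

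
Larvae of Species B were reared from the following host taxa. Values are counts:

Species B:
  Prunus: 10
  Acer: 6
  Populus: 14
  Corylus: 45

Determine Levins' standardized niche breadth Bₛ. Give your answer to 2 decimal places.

0.46

Proportions for Species B (n=75): 10/75=0.1333, 6/75=0.0800, 14/75=0.1867, 45/75=0.6000
Σpᵢ² = 0.1333² + 0.0800² + 0.1867² + 0.6000² = 0.017769 + 0.006400 + 0.034857 + 0.360000 = 0.419026
B = 1 / 0.419026 = 2.3865
Bₛ = (B − 1)/(n − 1) = (2.3865 − 1)/(4 − 1) = 1.3865/3 = 0.4622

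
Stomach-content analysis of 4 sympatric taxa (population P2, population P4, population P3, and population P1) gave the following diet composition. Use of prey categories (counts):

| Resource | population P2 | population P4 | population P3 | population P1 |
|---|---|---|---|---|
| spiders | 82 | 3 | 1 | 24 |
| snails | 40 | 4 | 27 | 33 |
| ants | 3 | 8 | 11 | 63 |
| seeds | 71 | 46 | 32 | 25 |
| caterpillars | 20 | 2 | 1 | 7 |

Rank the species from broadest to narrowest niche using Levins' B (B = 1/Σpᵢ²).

Proportions for population P2 (n=216): 82/216=0.3796, 40/216=0.1852, 3/216=0.0139, 71/216=0.3287, 20/216=0.0926
Proportions for population P4 (n=63): 3/63=0.0476, 4/63=0.0635, 8/63=0.1270, 46/63=0.7302, 2/63=0.0317
Proportions for population P3 (n=72): 1/72=0.0139, 27/72=0.3750, 11/72=0.1528, 32/72=0.4444, 1/72=0.0139
Proportions for population P1 (n=152): 24/152=0.1579, 33/152=0.2171, 63/152=0.4145, 25/152=0.1645, 7/152=0.0461
Σp_P2ᵢ² = 0.3796² + 0.1852² + 0.0139² + 0.3287² + 0.0926² = 0.144096 + 0.034299 + 0.000193 + 0.108044 + 0.008575 = 0.295207
B_P2 = 1 / 0.295207 = 3.3875
Σp_P4ᵢ² = 0.0476² + 0.0635² + 0.1270² + 0.7302² + 0.0317² = 0.002266 + 0.004032 + 0.016129 + 0.533192 + 0.001005 = 0.556624
B_P4 = 1 / 0.556624 = 1.7965
Σp_P3ᵢ² = 0.0139² + 0.3750² + 0.1528² + 0.4444² + 0.0139² = 0.000193 + 0.140625 + 0.023348 + 0.197491 + 0.000193 = 0.361850
B_P3 = 1 / 0.361850 = 2.7636
Σp_P1ᵢ² = 0.1579² + 0.2171² + 0.4145² + 0.1645² + 0.0461² = 0.024932 + 0.047132 + 0.171810 + 0.027060 + 0.002125 = 0.273059
B_P1 = 1 / 0.273059 = 3.6622
Ranking by B (broadest → narrowest): population P1 (3.66) > population P2 (3.39) > population P3 (2.76) > population P4 (1.80)

population P1 > population P2 > population P3 > population P4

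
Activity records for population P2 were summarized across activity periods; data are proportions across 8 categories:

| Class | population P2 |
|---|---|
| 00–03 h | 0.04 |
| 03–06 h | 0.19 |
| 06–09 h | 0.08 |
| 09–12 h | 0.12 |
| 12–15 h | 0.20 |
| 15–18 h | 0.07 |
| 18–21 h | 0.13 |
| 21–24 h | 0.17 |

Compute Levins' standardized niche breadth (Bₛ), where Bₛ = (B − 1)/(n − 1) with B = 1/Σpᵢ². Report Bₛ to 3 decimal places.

Σpᵢ² = 0.04² + 0.19² + 0.08² + 0.12² + 0.20² + 0.07² + 0.13² + 0.17² = 0.0016 + 0.0361 + 0.0064 + 0.0144 + 0.0400 + 0.0049 + 0.0169 + 0.0289 = 0.1492
B = 1 / 0.1492 = 6.70241
Bₛ = (B − 1)/(n − 1) = (6.70241 − 1)/(8 − 1) = 5.70241/7 = 0.81463

0.815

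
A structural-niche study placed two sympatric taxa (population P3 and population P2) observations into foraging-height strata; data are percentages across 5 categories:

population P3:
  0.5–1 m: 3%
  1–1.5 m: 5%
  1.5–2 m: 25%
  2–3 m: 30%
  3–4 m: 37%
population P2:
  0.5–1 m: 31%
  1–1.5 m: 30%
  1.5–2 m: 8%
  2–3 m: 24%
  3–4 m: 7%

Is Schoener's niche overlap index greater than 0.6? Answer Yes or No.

No

Convert percentages to proportions (divide by 100).
Σ|p₁ᵢ − p₂ᵢ| = 0.28 + 0.25 + 0.17 + 0.06 + 0.30 = 1.06
D = 1 − ½ × 1.06 = 1 − 0.530 = 0.4700
D = 0.4700 < 0.6 → No.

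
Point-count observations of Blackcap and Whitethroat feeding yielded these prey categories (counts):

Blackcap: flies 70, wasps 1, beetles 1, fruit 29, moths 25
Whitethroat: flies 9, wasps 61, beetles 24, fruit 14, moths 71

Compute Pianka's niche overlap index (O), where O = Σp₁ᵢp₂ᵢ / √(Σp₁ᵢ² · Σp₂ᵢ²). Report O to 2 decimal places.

Proportions for Blackcap (n=126): 70/126=0.5556, 1/126=0.0079, 1/126=0.0079, 29/126=0.2302, 25/126=0.1984
Proportions for Whitethroat (n=179): 9/179=0.0503, 61/179=0.3408, 24/179=0.1341, 14/179=0.0782, 71/179=0.3966
Σ p₁ᵢp₂ᵢ = 0.027947 + 0.002692 + 0.001059 + 0.018002 + 0.078685 = 0.128385
Σp_1ᵢ² = 0.5556² + 0.0079² + 0.0079² + 0.2302² + 0.1984² = 0.308691 + 0.000062 + 0.000062 + 0.052992 + 0.039363 = 0.401170
Σp_2ᵢ² = 0.0503² + 0.3408² + 0.1341² + 0.0782² + 0.3966² = 0.002530 + 0.116145 + 0.017983 + 0.006115 + 0.157292 = 0.300065
O = 0.128385 / √(0.401170 × 0.300065) = 0.128385 / 0.3469540 = 0.3700

0.37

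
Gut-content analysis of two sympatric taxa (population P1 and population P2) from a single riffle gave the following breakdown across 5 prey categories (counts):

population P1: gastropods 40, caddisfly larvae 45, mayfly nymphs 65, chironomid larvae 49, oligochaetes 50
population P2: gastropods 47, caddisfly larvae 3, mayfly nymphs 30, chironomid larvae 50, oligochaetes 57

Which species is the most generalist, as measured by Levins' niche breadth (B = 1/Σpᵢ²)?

Proportions for population P1 (n=249): 40/249=0.1606, 45/249=0.1807, 65/249=0.2610, 49/249=0.1968, 50/249=0.2008
Proportions for population P2 (n=187): 47/187=0.2513, 3/187=0.0160, 30/187=0.1604, 50/187=0.2674, 57/187=0.3048
Σp_P1ᵢ² = 0.1606² + 0.1807² + 0.2610² + 0.1968² + 0.2008² = 0.025792 + 0.032652 + 0.068121 + 0.038730 + 0.040321 = 0.205616
B_P1 = 1 / 0.205616 = 4.8634
Σp_P2ᵢ² = 0.2513² + 0.0160² + 0.1604² + 0.2674² + 0.3048² = 0.063152 + 0.000256 + 0.025728 + 0.071503 + 0.092903 = 0.253542
B_P2 = 1 / 0.253542 = 3.9441
Highest B → broadest niche (most generalist): population P1 (B = 4.86).

population P1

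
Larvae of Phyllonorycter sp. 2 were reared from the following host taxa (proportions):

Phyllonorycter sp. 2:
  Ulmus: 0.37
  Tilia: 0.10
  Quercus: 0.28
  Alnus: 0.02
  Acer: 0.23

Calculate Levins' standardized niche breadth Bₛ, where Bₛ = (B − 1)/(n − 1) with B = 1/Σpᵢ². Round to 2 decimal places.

Σpᵢ² = 0.37² + 0.10² + 0.28² + 0.02² + 0.23² = 0.1369 + 0.0100 + 0.0784 + 0.0004 + 0.0529 = 0.2786
B = 1 / 0.2786 = 3.5894
Bₛ = (B − 1)/(n − 1) = (3.5894 − 1)/(5 − 1) = 2.5894/4 = 0.6474

0.65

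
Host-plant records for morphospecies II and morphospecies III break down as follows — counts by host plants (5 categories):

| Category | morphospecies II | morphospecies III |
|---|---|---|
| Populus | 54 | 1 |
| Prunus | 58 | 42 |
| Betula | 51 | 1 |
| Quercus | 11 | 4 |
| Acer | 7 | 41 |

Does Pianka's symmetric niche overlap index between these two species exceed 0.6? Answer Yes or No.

No

Proportions for morphospecies II (n=181): 54/181=0.2983, 58/181=0.3204, 51/181=0.2818, 11/181=0.0608, 7/181=0.0387
Proportions for morphospecies III (n=89): 1/89=0.0112, 42/89=0.4719, 1/89=0.0112, 4/89=0.0449, 41/89=0.4607
Σ p₁ᵢp₂ᵢ = 0.003341 + 0.151197 + 0.003156 + 0.002730 + 0.017829 = 0.178253
Σp_1ᵢ² = 0.2983² + 0.3204² + 0.2818² + 0.0608² + 0.0387² = 0.088983 + 0.102656 + 0.079411 + 0.003697 + 0.001498 = 0.276245
Σp_2ᵢ² = 0.0112² + 0.4719² + 0.0112² + 0.0449² + 0.4607² = 0.000125 + 0.222690 + 0.000125 + 0.002016 + 0.212244 = 0.437200
O = 0.178253 / √(0.276245 × 0.437200) = 0.178253 / 0.3475260 = 0.5129
O = 0.5129 < 0.6 → No.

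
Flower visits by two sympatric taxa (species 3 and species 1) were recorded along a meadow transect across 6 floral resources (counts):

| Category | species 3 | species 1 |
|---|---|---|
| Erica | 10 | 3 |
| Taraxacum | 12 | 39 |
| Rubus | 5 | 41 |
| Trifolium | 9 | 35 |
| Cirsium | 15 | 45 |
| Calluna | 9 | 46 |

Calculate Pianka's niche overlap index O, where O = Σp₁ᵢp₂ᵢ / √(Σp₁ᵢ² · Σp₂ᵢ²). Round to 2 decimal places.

Proportions for species 3 (n=60): 10/60=0.1667, 12/60=0.2000, 5/60=0.0833, 9/60=0.1500, 15/60=0.2500, 9/60=0.1500
Proportions for species 1 (n=209): 3/209=0.0144, 39/209=0.1866, 41/209=0.1962, 35/209=0.1675, 45/209=0.2153, 46/209=0.2201
Σ p₁ᵢp₂ᵢ = 0.002400 + 0.037320 + 0.016343 + 0.025125 + 0.053825 + 0.033015 = 0.168028
Σp_1ᵢ² = 0.1667² + 0.2000² + 0.0833² + 0.1500² + 0.2500² + 0.1500² = 0.027789 + 0.040000 + 0.006939 + 0.022500 + 0.062500 + 0.022500 = 0.182228
Σp_2ᵢ² = 0.0144² + 0.1866² + 0.1962² + 0.1675² + 0.2153² + 0.2201² = 0.000207 + 0.034820 + 0.038494 + 0.028056 + 0.046354 + 0.048444 = 0.196375
O = 0.168028 / √(0.182228 × 0.196375) = 0.168028 / 0.1891693 = 0.8882

0.89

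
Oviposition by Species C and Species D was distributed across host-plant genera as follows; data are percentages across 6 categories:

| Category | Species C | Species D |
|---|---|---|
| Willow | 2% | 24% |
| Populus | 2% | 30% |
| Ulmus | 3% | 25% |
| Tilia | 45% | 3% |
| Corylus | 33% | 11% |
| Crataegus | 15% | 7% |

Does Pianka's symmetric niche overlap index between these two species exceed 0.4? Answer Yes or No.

Convert percentages to proportions (divide by 100).
Σ p₁ᵢp₂ᵢ = 0.0048 + 0.0060 + 0.0075 + 0.0135 + 0.0363 + 0.0105 = 0.0786
Σp_1ᵢ² = 0.02² + 0.02² + 0.03² + 0.45² + 0.33² + 0.15² = 0.0004 + 0.0004 + 0.0009 + 0.2025 + 0.1089 + 0.0225 = 0.3356
Σp_2ᵢ² = 0.24² + 0.30² + 0.25² + 0.03² + 0.11² + 0.07² = 0.0576 + 0.0900 + 0.0625 + 0.0009 + 0.0121 + 0.0049 = 0.2280
O = 0.0786 / √(0.3356 × 0.2280) = 0.0786 / 0.27662 = 0.2841
O = 0.2841 < 0.4 → No.

No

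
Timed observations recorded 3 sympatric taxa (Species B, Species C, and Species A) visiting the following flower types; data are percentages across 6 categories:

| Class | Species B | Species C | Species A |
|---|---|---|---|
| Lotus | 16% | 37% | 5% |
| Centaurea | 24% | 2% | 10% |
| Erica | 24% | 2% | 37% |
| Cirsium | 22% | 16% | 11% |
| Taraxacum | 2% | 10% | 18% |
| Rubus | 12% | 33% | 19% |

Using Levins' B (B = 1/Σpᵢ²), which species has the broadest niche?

Species B

Convert percentages to proportions (divide by 100).
Σp_Bᵢ² = 0.16² + 0.24² + 0.24² + 0.22² + 0.02² + 0.12² = 0.0256 + 0.0576 + 0.0576 + 0.0484 + 0.0004 + 0.0144 = 0.2040
B_B = 1 / 0.2040 = 4.9020
Σp_Cᵢ² = 0.37² + 0.02² + 0.02² + 0.16² + 0.10² + 0.33² = 0.1369 + 0.0004 + 0.0004 + 0.0256 + 0.0100 + 0.1089 = 0.2822
B_C = 1 / 0.2822 = 3.5436
Σp_Aᵢ² = 0.05² + 0.10² + 0.37² + 0.11² + 0.18² + 0.19² = 0.0025 + 0.0100 + 0.1369 + 0.0121 + 0.0324 + 0.0361 = 0.2300
B_A = 1 / 0.2300 = 4.3478
Highest B → broadest niche (most generalist): Species B (B = 4.90).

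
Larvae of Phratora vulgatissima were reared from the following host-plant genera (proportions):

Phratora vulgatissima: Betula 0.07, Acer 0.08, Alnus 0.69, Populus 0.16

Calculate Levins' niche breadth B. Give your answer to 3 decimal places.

1.949

Σpᵢ² = 0.07² + 0.08² + 0.69² + 0.16² = 0.0049 + 0.0064 + 0.4761 + 0.0256 = 0.5130
B = 1 / 0.5130 = 1.94932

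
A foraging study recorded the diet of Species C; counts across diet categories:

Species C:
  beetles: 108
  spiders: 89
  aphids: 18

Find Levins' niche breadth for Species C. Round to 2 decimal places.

Proportions for Species C (n=215): 108/215=0.5023, 89/215=0.4140, 18/215=0.0837
Σpᵢ² = 0.5023² + 0.4140² + 0.0837² = 0.252305 + 0.171396 + 0.007006 = 0.430707
B = 1 / 0.430707 = 2.3218

2.32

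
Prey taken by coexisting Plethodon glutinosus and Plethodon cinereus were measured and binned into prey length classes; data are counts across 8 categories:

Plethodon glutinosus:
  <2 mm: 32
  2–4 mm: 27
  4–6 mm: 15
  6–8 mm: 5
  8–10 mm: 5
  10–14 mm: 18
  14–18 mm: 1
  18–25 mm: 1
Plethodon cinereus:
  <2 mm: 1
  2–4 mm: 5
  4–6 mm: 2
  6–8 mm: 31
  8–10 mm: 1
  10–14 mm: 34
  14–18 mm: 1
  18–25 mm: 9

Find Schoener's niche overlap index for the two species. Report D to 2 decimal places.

0.35

Proportions for Plethodon glutinosus (n=104): 32/104=0.3077, 27/104=0.2596, 15/104=0.1442, 5/104=0.0481, 5/104=0.0481, 18/104=0.1731, 1/104=0.0096, 1/104=0.0096
Proportions for Plethodon cinereus (n=84): 1/84=0.0119, 5/84=0.0595, 2/84=0.0238, 31/84=0.3690, 1/84=0.0119, 34/84=0.4048, 1/84=0.0119, 9/84=0.1071
Σ|p₁ᵢ − p₂ᵢ| = 0.2958 + 0.2001 + 0.1204 + 0.3209 + 0.0362 + 0.2317 + 0.0023 + 0.0975 = 1.3049
D = 1 − ½ × 1.3049 = 1 − 0.65245 = 0.34755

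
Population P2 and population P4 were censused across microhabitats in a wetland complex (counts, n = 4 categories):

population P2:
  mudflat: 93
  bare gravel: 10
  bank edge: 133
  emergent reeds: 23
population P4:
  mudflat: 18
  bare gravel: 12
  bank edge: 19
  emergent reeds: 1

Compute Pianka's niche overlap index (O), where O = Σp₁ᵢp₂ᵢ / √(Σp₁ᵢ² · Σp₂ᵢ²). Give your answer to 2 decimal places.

Proportions for population P2 (n=259): 93/259=0.3591, 10/259=0.0386, 133/259=0.5135, 23/259=0.0888
Proportions for population P4 (n=50): 18/50=0.3600, 12/50=0.2400, 19/50=0.3800, 1/50=0.0200
Σ p₁ᵢp₂ᵢ = 0.129276 + 0.009264 + 0.195130 + 0.001776 = 0.335446
Σp_1ᵢ² = 0.3591² + 0.0386² + 0.5135² + 0.0888² = 0.128953 + 0.001490 + 0.263682 + 0.007885 = 0.402010
Σp_2ᵢ² = 0.3600² + 0.2400² + 0.3800² + 0.0200² = 0.129600 + 0.057600 + 0.144400 + 0.000400 = 0.332000
O = 0.335446 / √(0.402010 × 0.332000) = 0.335446 / 0.3653318 = 0.9182

0.92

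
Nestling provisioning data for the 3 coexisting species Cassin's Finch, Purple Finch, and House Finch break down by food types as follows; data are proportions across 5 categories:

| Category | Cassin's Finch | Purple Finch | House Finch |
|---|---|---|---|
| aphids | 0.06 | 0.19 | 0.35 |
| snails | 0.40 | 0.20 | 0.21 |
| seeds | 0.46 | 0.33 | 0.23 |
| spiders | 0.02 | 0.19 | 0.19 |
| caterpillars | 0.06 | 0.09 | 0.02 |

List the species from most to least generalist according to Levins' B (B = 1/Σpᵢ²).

Σp_Cassᵢ² = 0.06² + 0.40² + 0.46² + 0.02² + 0.06² = 0.0036 + 0.1600 + 0.2116 + 0.0004 + 0.0036 = 0.3792
B_Cass = 1 / 0.3792 = 2.6371
Σp_Purpᵢ² = 0.19² + 0.20² + 0.33² + 0.19² + 0.09² = 0.0361 + 0.0400 + 0.1089 + 0.0361 + 0.0081 = 0.2292
B_Purp = 1 / 0.2292 = 4.3630
Σp_Housᵢ² = 0.35² + 0.21² + 0.23² + 0.19² + 0.02² = 0.1225 + 0.0441 + 0.0529 + 0.0361 + 0.0004 = 0.2560
B_Hous = 1 / 0.2560 = 3.9063
Ranking by B (broadest → narrowest): Purple Finch (4.36) > House Finch (3.91) > Cassin's Finch (2.64)

Purple Finch > House Finch > Cassin's Finch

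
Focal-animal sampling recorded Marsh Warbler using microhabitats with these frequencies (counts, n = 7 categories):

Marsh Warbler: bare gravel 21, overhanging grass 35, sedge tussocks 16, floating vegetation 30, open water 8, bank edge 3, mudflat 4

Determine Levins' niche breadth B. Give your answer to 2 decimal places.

Proportions for Marsh Warbler (n=117): 21/117=0.1795, 35/117=0.2991, 16/117=0.1368, 30/117=0.2564, 8/117=0.0684, 3/117=0.0256, 4/117=0.0342
Σpᵢ² = 0.1795² + 0.2991² + 0.1368² + 0.2564² + 0.0684² + 0.0256² + 0.0342² = 0.032220 + 0.089461 + 0.018714 + 0.065741 + 0.004679 + 0.000655 + 0.001170 = 0.212640
B = 1 / 0.212640 = 4.7028

4.70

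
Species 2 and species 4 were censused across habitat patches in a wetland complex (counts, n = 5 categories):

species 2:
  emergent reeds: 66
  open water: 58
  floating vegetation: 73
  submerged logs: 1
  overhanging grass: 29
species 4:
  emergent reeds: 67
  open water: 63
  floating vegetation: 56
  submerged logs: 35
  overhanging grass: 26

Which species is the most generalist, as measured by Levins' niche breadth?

species 4

Proportions for species 2 (n=227): 66/227=0.2907, 58/227=0.2555, 73/227=0.3216, 1/227=0.0044, 29/227=0.1278
Proportions for species 4 (n=247): 67/247=0.2713, 63/247=0.2551, 56/247=0.2267, 35/247=0.1417, 26/247=0.1053
Σp_2ᵢ² = 0.2907² + 0.2555² + 0.3216² + 0.0044² + 0.1278² = 0.084506 + 0.065280 + 0.103427 + 0.000019 + 0.016333 = 0.269565
B_2 = 1 / 0.269565 = 3.7097
Σp_4ᵢ² = 0.2713² + 0.2551² + 0.2267² + 0.1417² + 0.1053² = 0.073604 + 0.065076 + 0.051393 + 0.020079 + 0.011088 = 0.221240
B_4 = 1 / 0.221240 = 4.5200
Highest B → broadest niche (most generalist): species 4 (B = 4.52).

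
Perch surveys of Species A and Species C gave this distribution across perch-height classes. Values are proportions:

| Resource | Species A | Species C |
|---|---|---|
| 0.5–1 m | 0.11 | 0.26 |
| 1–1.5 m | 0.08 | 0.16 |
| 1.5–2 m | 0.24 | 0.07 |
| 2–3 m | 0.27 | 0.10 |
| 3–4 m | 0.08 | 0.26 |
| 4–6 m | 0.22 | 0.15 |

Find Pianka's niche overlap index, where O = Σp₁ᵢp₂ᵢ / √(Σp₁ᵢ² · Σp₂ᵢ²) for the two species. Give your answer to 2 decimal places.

Σ p₁ᵢp₂ᵢ = 0.0286 + 0.0128 + 0.0168 + 0.0270 + 0.0208 + 0.0330 = 0.1390
Σp_1ᵢ² = 0.11² + 0.08² + 0.24² + 0.27² + 0.08² + 0.22² = 0.0121 + 0.0064 + 0.0576 + 0.0729 + 0.0064 + 0.0484 = 0.2038
Σp_2ᵢ² = 0.26² + 0.16² + 0.07² + 0.10² + 0.26² + 0.15² = 0.0676 + 0.0256 + 0.0049 + 0.0100 + 0.0676 + 0.0225 = 0.1982
O = 0.1390 / √(0.2038 × 0.1982) = 0.1390 / 0.20098 = 0.6916

0.69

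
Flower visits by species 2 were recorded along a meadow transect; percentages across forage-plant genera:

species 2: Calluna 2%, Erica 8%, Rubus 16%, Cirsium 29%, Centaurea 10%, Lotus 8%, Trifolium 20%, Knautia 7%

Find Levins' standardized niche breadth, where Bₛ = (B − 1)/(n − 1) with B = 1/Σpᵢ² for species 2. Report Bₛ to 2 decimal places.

Convert percentages to proportions (divide by 100).
Σpᵢ² = 0.02² + 0.08² + 0.16² + 0.29² + 0.10² + 0.08² + 0.20² + 0.07² = 0.0004 + 0.0064 + 0.0256 + 0.0841 + 0.0100 + 0.0064 + 0.0400 + 0.0049 = 0.1778
B = 1 / 0.1778 = 5.6243
Bₛ = (B − 1)/(n − 1) = (5.6243 − 1)/(8 − 1) = 4.6243/7 = 0.6606

0.66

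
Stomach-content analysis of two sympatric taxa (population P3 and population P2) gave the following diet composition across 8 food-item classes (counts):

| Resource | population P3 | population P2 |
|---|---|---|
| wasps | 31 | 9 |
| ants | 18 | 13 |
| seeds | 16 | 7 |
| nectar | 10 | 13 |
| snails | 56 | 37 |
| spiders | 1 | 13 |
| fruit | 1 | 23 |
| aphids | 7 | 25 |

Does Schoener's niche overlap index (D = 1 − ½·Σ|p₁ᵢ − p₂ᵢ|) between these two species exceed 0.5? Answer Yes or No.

Proportions for population P3 (n=140): 31/140=0.2214, 18/140=0.1286, 16/140=0.1143, 10/140=0.0714, 56/140=0.4000, 1/140=0.0071, 1/140=0.0071, 7/140=0.0500
Proportions for population P2 (n=140): 9/140=0.0643, 13/140=0.0929, 7/140=0.0500, 13/140=0.0929, 37/140=0.2643, 13/140=0.0929, 23/140=0.1643, 25/140=0.1786
Σ|p₁ᵢ − p₂ᵢ| = 0.1571 + 0.0357 + 0.0643 + 0.0215 + 0.1357 + 0.0858 + 0.1572 + 0.1286 = 0.7859
D = 1 − ½ × 0.7859 = 1 − 0.39295 = 0.60705
D = 0.60705 > 0.5 → Yes.

Yes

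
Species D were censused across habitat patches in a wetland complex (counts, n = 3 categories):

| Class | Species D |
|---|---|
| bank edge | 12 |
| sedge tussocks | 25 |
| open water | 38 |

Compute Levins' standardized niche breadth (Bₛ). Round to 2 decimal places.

Proportions for Species D (n=75): 12/75=0.1600, 25/75=0.3333, 38/75=0.5067
Σpᵢ² = 0.1600² + 0.3333² + 0.5067² = 0.025600 + 0.111089 + 0.256745 = 0.393434
B = 1 / 0.393434 = 2.5417
Bₛ = (B − 1)/(n − 1) = (2.5417 − 1)/(3 − 1) = 1.5417/2 = 0.7709

0.77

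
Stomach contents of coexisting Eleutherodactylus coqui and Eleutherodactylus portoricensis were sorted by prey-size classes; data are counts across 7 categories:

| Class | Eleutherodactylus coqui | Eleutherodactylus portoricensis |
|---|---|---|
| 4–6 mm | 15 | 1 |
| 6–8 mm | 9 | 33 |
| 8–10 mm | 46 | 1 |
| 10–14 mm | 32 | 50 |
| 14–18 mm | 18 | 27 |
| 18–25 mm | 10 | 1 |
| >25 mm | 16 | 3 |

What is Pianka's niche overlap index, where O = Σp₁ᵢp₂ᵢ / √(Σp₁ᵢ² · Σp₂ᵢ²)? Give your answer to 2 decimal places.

Proportions for Eleutherodactylus coqui (n=146): 15/146=0.1027, 9/146=0.0616, 46/146=0.3151, 32/146=0.2192, 18/146=0.1233, 10/146=0.0685, 16/146=0.1096
Proportions for Eleutherodactylus portoricensis (n=116): 1/116=0.0086, 33/116=0.2845, 1/116=0.0086, 50/116=0.4310, 27/116=0.2328, 1/116=0.0086, 3/116=0.0259
Σ p₁ᵢp₂ᵢ = 0.000883 + 0.017525 + 0.002710 + 0.094475 + 0.028704 + 0.000589 + 0.002839 = 0.147725
Σp_1ᵢ² = 0.1027² + 0.0616² + 0.3151² + 0.2192² + 0.1233² + 0.0685² + 0.1096² = 0.010547 + 0.003795 + 0.099288 + 0.048049 + 0.015203 + 0.004692 + 0.012012 = 0.193586
Σp_2ᵢ² = 0.0086² + 0.2845² + 0.0086² + 0.4310² + 0.2328² + 0.0086² + 0.0259² = 0.000074 + 0.080940 + 0.000074 + 0.185761 + 0.054196 + 0.000074 + 0.000671 = 0.321790
O = 0.147725 / √(0.193586 × 0.321790) = 0.147725 / 0.2495877 = 0.5919

0.59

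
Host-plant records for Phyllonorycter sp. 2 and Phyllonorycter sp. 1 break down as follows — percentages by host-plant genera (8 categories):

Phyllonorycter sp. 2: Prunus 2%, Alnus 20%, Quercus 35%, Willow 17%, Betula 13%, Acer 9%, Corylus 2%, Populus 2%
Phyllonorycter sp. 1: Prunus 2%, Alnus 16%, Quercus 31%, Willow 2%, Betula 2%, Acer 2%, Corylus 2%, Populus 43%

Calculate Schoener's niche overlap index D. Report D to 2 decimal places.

Convert percentages to proportions (divide by 100).
Σ|p₁ᵢ − p₂ᵢ| = 0.00 + 0.04 + 0.04 + 0.15 + 0.11 + 0.07 + 0.00 + 0.41 = 0.82
D = 1 − ½ × 0.82 = 1 − 0.410 = 0.5900

0.59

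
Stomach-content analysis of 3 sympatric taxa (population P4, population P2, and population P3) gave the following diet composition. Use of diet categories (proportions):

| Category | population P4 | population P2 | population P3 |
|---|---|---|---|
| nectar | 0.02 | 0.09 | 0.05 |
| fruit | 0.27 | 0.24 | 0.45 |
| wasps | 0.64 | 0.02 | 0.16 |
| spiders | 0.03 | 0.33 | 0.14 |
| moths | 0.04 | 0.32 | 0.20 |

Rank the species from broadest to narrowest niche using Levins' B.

population P2 > population P3 > population P4

Σp_P4ᵢ² = 0.02² + 0.27² + 0.64² + 0.03² + 0.04² = 0.0004 + 0.0729 + 0.4096 + 0.0009 + 0.0016 = 0.4854
B_P4 = 1 / 0.4854 = 2.0602
Σp_P2ᵢ² = 0.09² + 0.24² + 0.02² + 0.33² + 0.32² = 0.0081 + 0.0576 + 0.0004 + 0.1089 + 0.1024 = 0.2774
B_P2 = 1 / 0.2774 = 3.6049
Σp_P3ᵢ² = 0.05² + 0.45² + 0.16² + 0.14² + 0.20² = 0.0025 + 0.2025 + 0.0256 + 0.0196 + 0.0400 = 0.2902
B_P3 = 1 / 0.2902 = 3.4459
Ranking by B (broadest → narrowest): population P2 (3.60) > population P3 (3.45) > population P4 (2.06)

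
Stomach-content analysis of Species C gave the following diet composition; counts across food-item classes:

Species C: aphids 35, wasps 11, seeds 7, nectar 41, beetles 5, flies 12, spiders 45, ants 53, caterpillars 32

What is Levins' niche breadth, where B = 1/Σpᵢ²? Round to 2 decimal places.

Proportions for Species C (n=241): 35/241=0.1452, 11/241=0.0456, 7/241=0.0290, 41/241=0.1701, 5/241=0.0207, 12/241=0.0498, 45/241=0.1867, 53/241=0.2199, 32/241=0.1328
Σpᵢ² = 0.1452² + 0.0456² + 0.0290² + 0.1701² + 0.0207² + 0.0498² + 0.1867² + 0.2199² + 0.1328² = 0.021083 + 0.002079 + 0.000841 + 0.028934 + 0.000428 + 0.002480 + 0.034857 + 0.048356 + 0.017636 = 0.156694
B = 1 / 0.156694 = 6.3819

6.38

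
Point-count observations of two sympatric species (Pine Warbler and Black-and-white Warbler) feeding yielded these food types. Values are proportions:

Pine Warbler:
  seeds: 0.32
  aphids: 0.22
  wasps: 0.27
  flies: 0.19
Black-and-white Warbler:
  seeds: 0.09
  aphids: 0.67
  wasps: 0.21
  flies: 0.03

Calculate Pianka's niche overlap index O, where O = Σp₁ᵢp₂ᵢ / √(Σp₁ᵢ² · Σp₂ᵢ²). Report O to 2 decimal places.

0.66

Σ p₁ᵢp₂ᵢ = 0.0288 + 0.1474 + 0.0567 + 0.0057 = 0.2386
Σp_1ᵢ² = 0.32² + 0.22² + 0.27² + 0.19² = 0.1024 + 0.0484 + 0.0729 + 0.0361 = 0.2598
Σp_2ᵢ² = 0.09² + 0.67² + 0.21² + 0.03² = 0.0081 + 0.4489 + 0.0441 + 0.0009 = 0.5020
O = 0.2386 / √(0.2598 × 0.5020) = 0.2386 / 0.36114 = 0.6607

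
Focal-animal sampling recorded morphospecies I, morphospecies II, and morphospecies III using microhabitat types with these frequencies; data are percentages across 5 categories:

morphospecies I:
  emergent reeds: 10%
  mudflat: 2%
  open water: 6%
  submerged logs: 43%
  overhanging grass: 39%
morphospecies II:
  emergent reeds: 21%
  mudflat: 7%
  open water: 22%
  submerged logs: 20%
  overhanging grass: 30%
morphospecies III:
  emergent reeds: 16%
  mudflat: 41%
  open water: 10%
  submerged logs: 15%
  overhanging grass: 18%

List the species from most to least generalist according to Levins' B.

morphospecies II > morphospecies III > morphospecies I

Convert percentages to proportions (divide by 100).
Σp_Iᵢ² = 0.10² + 0.02² + 0.06² + 0.43² + 0.39² = 0.0100 + 0.0004 + 0.0036 + 0.1849 + 0.1521 = 0.3510
B_I = 1 / 0.3510 = 2.8490
Σp_IIᵢ² = 0.21² + 0.07² + 0.22² + 0.20² + 0.30² = 0.0441 + 0.0049 + 0.0484 + 0.0400 + 0.0900 = 0.2274
B_II = 1 / 0.2274 = 4.3975
Σp_IIIᵢ² = 0.16² + 0.41² + 0.10² + 0.15² + 0.18² = 0.0256 + 0.1681 + 0.0100 + 0.0225 + 0.0324 = 0.2586
B_III = 1 / 0.2586 = 3.8670
Ranking by B (broadest → narrowest): morphospecies II (4.40) > morphospecies III (3.87) > morphospecies I (2.85)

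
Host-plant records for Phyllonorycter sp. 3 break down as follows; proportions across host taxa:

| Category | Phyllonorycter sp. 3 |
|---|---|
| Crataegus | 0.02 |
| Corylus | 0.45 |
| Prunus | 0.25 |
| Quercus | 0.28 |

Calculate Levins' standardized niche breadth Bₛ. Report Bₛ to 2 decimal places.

Σpᵢ² = 0.02² + 0.45² + 0.25² + 0.28² = 0.0004 + 0.2025 + 0.0625 + 0.0784 = 0.3438
B = 1 / 0.3438 = 2.9087
Bₛ = (B − 1)/(n − 1) = (2.9087 − 1)/(4 − 1) = 1.9087/3 = 0.6362

0.64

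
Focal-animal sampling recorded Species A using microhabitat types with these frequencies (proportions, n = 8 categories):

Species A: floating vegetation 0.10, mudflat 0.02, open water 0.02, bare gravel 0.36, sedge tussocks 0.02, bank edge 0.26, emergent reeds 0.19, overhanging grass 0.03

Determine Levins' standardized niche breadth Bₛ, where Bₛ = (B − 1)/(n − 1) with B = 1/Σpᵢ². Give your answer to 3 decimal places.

0.439

Σpᵢ² = 0.10² + 0.02² + 0.02² + 0.36² + 0.02² + 0.26² + 0.19² + 0.03² = 0.0100 + 0.0004 + 0.0004 + 0.1296 + 0.0004 + 0.0676 + 0.0361 + 0.0009 = 0.2454
B = 1 / 0.2454 = 4.07498
Bₛ = (B − 1)/(n − 1) = (4.07498 − 1)/(8 − 1) = 3.07498/7 = 0.43928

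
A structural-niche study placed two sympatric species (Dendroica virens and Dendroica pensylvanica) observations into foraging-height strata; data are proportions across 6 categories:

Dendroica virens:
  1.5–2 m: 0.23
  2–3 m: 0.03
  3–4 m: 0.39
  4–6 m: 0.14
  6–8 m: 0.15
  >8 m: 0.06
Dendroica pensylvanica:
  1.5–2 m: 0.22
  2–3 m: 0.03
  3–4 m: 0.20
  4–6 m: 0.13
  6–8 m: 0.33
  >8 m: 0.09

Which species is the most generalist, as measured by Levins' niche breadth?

Dendroica pensylvanica

Σp_vireᵢ² = 0.23² + 0.03² + 0.39² + 0.14² + 0.15² + 0.06² = 0.0529 + 0.0009 + 0.1521 + 0.0196 + 0.0225 + 0.0036 = 0.2516
B_vire = 1 / 0.2516 = 3.9746
Σp_pensᵢ² = 0.22² + 0.03² + 0.20² + 0.13² + 0.33² + 0.09² = 0.0484 + 0.0009 + 0.0400 + 0.0169 + 0.1089 + 0.0081 = 0.2232
B_pens = 1 / 0.2232 = 4.4803
Highest B → broadest niche (most generalist): Dendroica pensylvanica (B = 4.48).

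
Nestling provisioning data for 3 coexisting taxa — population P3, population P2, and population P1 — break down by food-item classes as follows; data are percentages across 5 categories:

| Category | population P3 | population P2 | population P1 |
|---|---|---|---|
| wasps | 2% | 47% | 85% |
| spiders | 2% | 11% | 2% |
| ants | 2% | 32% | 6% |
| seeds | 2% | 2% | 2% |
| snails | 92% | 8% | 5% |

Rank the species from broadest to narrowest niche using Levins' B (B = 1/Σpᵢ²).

population P2 > population P1 > population P3

Convert percentages to proportions (divide by 100).
Σp_P3ᵢ² = 0.02² + 0.02² + 0.02² + 0.02² + 0.92² = 0.0004 + 0.0004 + 0.0004 + 0.0004 + 0.8464 = 0.8480
B_P3 = 1 / 0.8480 = 1.1792
Σp_P2ᵢ² = 0.47² + 0.11² + 0.32² + 0.02² + 0.08² = 0.2209 + 0.0121 + 0.1024 + 0.0004 + 0.0064 = 0.3422
B_P2 = 1 / 0.3422 = 2.9223
Σp_P1ᵢ² = 0.85² + 0.02² + 0.06² + 0.02² + 0.05² = 0.7225 + 0.0004 + 0.0036 + 0.0004 + 0.0025 = 0.7294
B_P1 = 1 / 0.7294 = 1.3710
Ranking by B (broadest → narrowest): population P2 (2.92) > population P1 (1.37) > population P3 (1.18)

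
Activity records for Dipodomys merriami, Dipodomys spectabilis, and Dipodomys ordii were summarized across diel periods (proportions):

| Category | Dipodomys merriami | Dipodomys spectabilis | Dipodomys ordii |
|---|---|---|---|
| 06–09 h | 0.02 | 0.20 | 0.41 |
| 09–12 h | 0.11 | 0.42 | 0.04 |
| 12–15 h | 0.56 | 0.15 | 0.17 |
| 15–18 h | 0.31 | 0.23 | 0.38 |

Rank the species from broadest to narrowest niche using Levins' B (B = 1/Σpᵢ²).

Dipodomys spectabilis > Dipodomys ordii > Dipodomys merriami

Σp_merrᵢ² = 0.02² + 0.11² + 0.56² + 0.31² = 0.0004 + 0.0121 + 0.3136 + 0.0961 = 0.4222
B_merr = 1 / 0.4222 = 2.3685
Σp_specᵢ² = 0.20² + 0.42² + 0.15² + 0.23² = 0.0400 + 0.1764 + 0.0225 + 0.0529 = 0.2918
B_spec = 1 / 0.2918 = 3.4270
Σp_ordiᵢ² = 0.41² + 0.04² + 0.17² + 0.38² = 0.1681 + 0.0016 + 0.0289 + 0.1444 = 0.3430
B_ordi = 1 / 0.3430 = 2.9155
Ranking by B (broadest → narrowest): Dipodomys spectabilis (3.43) > Dipodomys ordii (2.92) > Dipodomys merriami (2.37)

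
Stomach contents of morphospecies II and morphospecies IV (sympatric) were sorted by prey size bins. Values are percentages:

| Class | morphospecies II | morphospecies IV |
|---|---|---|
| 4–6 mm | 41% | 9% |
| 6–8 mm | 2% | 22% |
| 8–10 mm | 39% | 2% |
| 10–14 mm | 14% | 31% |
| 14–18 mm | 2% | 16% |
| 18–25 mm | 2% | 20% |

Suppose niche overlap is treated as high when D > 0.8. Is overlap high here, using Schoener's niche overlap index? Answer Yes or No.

No

Convert percentages to proportions (divide by 100).
Σ|p₁ᵢ − p₂ᵢ| = 0.32 + 0.20 + 0.37 + 0.17 + 0.14 + 0.18 = 1.38
D = 1 − ½ × 1.38 = 1 − 0.690 = 0.3100
D = 0.3100 < 0.8 → No.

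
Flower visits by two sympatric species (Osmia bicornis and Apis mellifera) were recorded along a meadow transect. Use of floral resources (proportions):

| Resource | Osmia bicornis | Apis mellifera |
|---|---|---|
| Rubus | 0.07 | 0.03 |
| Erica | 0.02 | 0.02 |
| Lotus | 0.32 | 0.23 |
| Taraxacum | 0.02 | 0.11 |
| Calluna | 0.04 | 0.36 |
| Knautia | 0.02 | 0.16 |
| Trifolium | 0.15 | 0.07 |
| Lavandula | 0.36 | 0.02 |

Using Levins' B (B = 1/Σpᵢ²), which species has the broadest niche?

Σp_bicoᵢ² = 0.07² + 0.02² + 0.32² + 0.02² + 0.04² + 0.02² + 0.15² + 0.36² = 0.0049 + 0.0004 + 0.1024 + 0.0004 + 0.0016 + 0.0004 + 0.0225 + 0.1296 = 0.2622
B_bico = 1 / 0.2622 = 3.8139
Σp_mellᵢ² = 0.03² + 0.02² + 0.23² + 0.11² + 0.36² + 0.16² + 0.07² + 0.02² = 0.0009 + 0.0004 + 0.0529 + 0.0121 + 0.1296 + 0.0256 + 0.0049 + 0.0004 = 0.2268
B_mell = 1 / 0.2268 = 4.4092
Highest B → broadest niche (most generalist): Apis mellifera (B = 4.41).

Apis mellifera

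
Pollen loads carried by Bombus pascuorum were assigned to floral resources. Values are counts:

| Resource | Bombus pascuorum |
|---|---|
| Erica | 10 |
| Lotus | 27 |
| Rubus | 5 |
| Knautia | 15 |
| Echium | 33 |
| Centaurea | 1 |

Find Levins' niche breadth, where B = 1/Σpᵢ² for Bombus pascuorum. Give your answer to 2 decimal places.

Proportions for Bombus pascuorum (n=91): 10/91=0.1099, 27/91=0.2967, 5/91=0.0549, 15/91=0.1648, 33/91=0.3626, 1/91=0.0110
Σpᵢ² = 0.1099² + 0.2967² + 0.0549² + 0.1648² + 0.3626² + 0.0110² = 0.012078 + 0.088031 + 0.003014 + 0.027159 + 0.131479 + 0.000121 = 0.261882
B = 1 / 0.261882 = 3.8185

3.82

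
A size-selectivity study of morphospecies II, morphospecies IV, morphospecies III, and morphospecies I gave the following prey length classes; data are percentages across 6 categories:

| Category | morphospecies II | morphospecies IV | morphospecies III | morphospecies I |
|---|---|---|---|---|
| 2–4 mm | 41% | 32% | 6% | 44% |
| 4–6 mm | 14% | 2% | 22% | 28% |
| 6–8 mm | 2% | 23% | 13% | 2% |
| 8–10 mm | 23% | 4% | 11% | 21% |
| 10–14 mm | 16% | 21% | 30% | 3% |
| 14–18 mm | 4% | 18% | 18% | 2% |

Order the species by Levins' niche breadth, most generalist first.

Convert percentages to proportions (divide by 100).
Σp_IIᵢ² = 0.41² + 0.14² + 0.02² + 0.23² + 0.16² + 0.04² = 0.1681 + 0.0196 + 0.0004 + 0.0529 + 0.0256 + 0.0016 = 0.2682
B_II = 1 / 0.2682 = 3.7286
Σp_IVᵢ² = 0.32² + 0.02² + 0.23² + 0.04² + 0.21² + 0.18² = 0.1024 + 0.0004 + 0.0529 + 0.0016 + 0.0441 + 0.0324 = 0.2338
B_IV = 1 / 0.2338 = 4.2772
Σp_IIIᵢ² = 0.06² + 0.22² + 0.13² + 0.11² + 0.30² + 0.18² = 0.0036 + 0.0484 + 0.0169 + 0.0121 + 0.0900 + 0.0324 = 0.2034
B_III = 1 / 0.2034 = 4.9164
Σp_Iᵢ² = 0.44² + 0.28² + 0.02² + 0.21² + 0.03² + 0.02² = 0.1936 + 0.0784 + 0.0004 + 0.0441 + 0.0009 + 0.0004 = 0.3178
B_I = 1 / 0.3178 = 3.1466
Ranking by B (broadest → narrowest): morphospecies III (4.92) > morphospecies IV (4.28) > morphospecies II (3.73) > morphospecies I (3.15)

morphospecies III > morphospecies IV > morphospecies II > morphospecies I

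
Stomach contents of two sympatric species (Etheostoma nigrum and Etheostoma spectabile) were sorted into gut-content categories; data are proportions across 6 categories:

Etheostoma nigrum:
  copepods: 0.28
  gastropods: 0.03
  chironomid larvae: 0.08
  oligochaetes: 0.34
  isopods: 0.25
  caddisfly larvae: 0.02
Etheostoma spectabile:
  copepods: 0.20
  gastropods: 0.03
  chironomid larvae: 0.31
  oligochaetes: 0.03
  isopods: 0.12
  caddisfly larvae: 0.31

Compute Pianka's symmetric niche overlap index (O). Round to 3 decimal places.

Σ p₁ᵢp₂ᵢ = 0.0560 + 0.0009 + 0.0248 + 0.0102 + 0.0300 + 0.0062 = 0.1281
Σp_1ᵢ² = 0.28² + 0.03² + 0.08² + 0.34² + 0.25² + 0.02² = 0.0784 + 0.0009 + 0.0064 + 0.1156 + 0.0625 + 0.0004 = 0.2642
Σp_2ᵢ² = 0.20² + 0.03² + 0.31² + 0.03² + 0.12² + 0.31² = 0.0400 + 0.0009 + 0.0961 + 0.0009 + 0.0144 + 0.0961 = 0.2484
O = 0.1281 / √(0.2642 × 0.2484) = 0.1281 / 0.256178 = 0.50004

0.500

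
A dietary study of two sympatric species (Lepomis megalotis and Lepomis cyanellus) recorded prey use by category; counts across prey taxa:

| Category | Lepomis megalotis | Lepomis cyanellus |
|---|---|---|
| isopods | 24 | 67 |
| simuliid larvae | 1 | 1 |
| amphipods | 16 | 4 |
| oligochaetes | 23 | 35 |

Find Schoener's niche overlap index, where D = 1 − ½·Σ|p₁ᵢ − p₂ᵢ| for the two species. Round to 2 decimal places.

Proportions for Lepomis megalotis (n=64): 24/64=0.3750, 1/64=0.0156, 16/64=0.2500, 23/64=0.3594
Proportions for Lepomis cyanellus (n=107): 67/107=0.6262, 1/107=0.0093, 4/107=0.0374, 35/107=0.3271
Σ|p₁ᵢ − p₂ᵢ| = 0.2512 + 0.0063 + 0.2126 + 0.0323 = 0.5024
D = 1 − ½ × 0.5024 = 1 − 0.25120 = 0.74880

0.75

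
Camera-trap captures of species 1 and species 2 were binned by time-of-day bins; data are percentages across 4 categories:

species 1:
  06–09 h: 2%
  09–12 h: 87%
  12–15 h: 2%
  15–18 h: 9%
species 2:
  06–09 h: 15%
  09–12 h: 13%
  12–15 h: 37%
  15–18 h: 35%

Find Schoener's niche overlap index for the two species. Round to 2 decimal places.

Convert percentages to proportions (divide by 100).
Σ|p₁ᵢ − p₂ᵢ| = 0.13 + 0.74 + 0.35 + 0.26 = 1.48
D = 1 − ½ × 1.48 = 1 − 0.740 = 0.2600

0.26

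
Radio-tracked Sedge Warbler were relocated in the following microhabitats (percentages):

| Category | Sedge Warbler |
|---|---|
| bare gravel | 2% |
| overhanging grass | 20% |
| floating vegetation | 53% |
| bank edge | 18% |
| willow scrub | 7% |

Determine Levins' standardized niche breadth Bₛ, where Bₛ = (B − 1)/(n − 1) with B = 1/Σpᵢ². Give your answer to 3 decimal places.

Convert percentages to proportions (divide by 100).
Σpᵢ² = 0.02² + 0.20² + 0.53² + 0.18² + 0.07² = 0.0004 + 0.0400 + 0.2809 + 0.0324 + 0.0049 = 0.3586
B = 1 / 0.3586 = 2.78862
Bₛ = (B − 1)/(n − 1) = (2.78862 − 1)/(5 − 1) = 1.78862/4 = 0.44716

0.447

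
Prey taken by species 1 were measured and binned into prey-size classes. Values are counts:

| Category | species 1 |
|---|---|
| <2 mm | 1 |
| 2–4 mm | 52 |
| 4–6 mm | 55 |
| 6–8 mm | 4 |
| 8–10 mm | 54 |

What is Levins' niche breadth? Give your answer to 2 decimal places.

Proportions for species 1 (n=166): 1/166=0.0060, 52/166=0.3133, 55/166=0.3313, 4/166=0.0241, 54/166=0.3253
Σpᵢ² = 0.0060² + 0.3133² + 0.3313² + 0.0241² + 0.3253² = 0.000036 + 0.098157 + 0.109760 + 0.000581 + 0.105820 = 0.314354
B = 1 / 0.314354 = 3.1811

3.18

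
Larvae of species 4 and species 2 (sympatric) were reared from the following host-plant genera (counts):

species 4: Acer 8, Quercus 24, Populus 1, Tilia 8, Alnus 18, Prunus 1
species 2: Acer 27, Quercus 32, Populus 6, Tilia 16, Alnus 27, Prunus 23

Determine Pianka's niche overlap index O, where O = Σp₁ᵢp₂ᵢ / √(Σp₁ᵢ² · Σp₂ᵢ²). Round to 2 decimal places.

0.88

Proportions for species 4 (n=60): 8/60=0.1333, 24/60=0.4000, 1/60=0.0167, 8/60=0.1333, 18/60=0.3000, 1/60=0.0167
Proportions for species 2 (n=131): 27/131=0.2061, 32/131=0.2443, 6/131=0.0458, 16/131=0.1221, 27/131=0.2061, 23/131=0.1756
Σ p₁ᵢp₂ᵢ = 0.027473 + 0.097720 + 0.000765 + 0.016276 + 0.061830 + 0.002933 = 0.206997
Σp_1ᵢ² = 0.1333² + 0.4000² + 0.0167² + 0.1333² + 0.3000² + 0.0167² = 0.017769 + 0.160000 + 0.000279 + 0.017769 + 0.090000 + 0.000279 = 0.286096
Σp_2ᵢ² = 0.2061² + 0.2443² + 0.0458² + 0.1221² + 0.2061² + 0.1756² = 0.042477 + 0.059682 + 0.002098 + 0.014908 + 0.042477 + 0.030835 = 0.192477
O = 0.206997 / √(0.286096 × 0.192477) = 0.206997 / 0.2346634 = 0.8821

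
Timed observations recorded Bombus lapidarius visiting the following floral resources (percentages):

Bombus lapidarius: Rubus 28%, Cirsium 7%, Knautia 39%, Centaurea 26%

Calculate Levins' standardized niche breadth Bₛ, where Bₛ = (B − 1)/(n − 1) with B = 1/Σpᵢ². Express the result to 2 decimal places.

Convert percentages to proportions (divide by 100).
Σpᵢ² = 0.28² + 0.07² + 0.39² + 0.26² = 0.0784 + 0.0049 + 0.1521 + 0.0676 = 0.3030
B = 1 / 0.3030 = 3.3003
Bₛ = (B − 1)/(n − 1) = (3.3003 − 1)/(4 − 1) = 2.3003/3 = 0.7668

0.77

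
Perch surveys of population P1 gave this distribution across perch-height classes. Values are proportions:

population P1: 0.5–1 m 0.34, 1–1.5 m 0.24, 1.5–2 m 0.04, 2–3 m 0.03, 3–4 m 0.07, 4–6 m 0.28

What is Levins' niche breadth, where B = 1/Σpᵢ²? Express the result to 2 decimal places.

Σpᵢ² = 0.34² + 0.24² + 0.04² + 0.03² + 0.07² + 0.28² = 0.1156 + 0.0576 + 0.0016 + 0.0009 + 0.0049 + 0.0784 = 0.2590
B = 1 / 0.2590 = 3.8610

3.86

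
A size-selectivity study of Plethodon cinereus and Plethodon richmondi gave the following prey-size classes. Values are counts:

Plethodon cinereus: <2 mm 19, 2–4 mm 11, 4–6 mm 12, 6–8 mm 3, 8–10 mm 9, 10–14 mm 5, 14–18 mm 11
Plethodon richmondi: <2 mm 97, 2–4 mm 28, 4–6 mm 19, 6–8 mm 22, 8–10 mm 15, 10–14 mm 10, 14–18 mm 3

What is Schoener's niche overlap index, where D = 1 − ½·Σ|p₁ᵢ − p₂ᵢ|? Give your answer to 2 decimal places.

0.70

Proportions for Plethodon cinereus (n=70): 19/70=0.2714, 11/70=0.1571, 12/70=0.1714, 3/70=0.0429, 9/70=0.1286, 5/70=0.0714, 11/70=0.1571
Proportions for Plethodon richmondi (n=194): 97/194=0.5000, 28/194=0.1443, 19/194=0.0979, 22/194=0.1134, 15/194=0.0773, 10/194=0.0515, 3/194=0.0155
Σ|p₁ᵢ − p₂ᵢ| = 0.2286 + 0.0128 + 0.0735 + 0.0705 + 0.0513 + 0.0199 + 0.1416 = 0.5982
D = 1 − ½ × 0.5982 = 1 − 0.29910 = 0.70090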